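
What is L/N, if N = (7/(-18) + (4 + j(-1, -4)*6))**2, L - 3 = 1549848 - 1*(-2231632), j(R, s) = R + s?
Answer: 1225200492/225625 ≈ 5430.3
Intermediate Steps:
L = 3781483 (L = 3 + (1549848 - 1*(-2231632)) = 3 + (1549848 + 2231632) = 3 + 3781480 = 3781483)
N = 225625/324 (N = (7/(-18) + (4 + (-1 - 4)*6))**2 = (-1/18*7 + (4 - 5*6))**2 = (-7/18 + (4 - 30))**2 = (-7/18 - 26)**2 = (-475/18)**2 = 225625/324 ≈ 696.37)
L/N = 3781483/(225625/324) = 3781483*(324/225625) = 1225200492/225625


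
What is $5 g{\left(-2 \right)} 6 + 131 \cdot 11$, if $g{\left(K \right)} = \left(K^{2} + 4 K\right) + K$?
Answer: $1261$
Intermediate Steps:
$g{\left(K \right)} = K^{2} + 5 K$
$5 g{\left(-2 \right)} 6 + 131 \cdot 11 = 5 \left(- 2 \left(5 - 2\right)\right) 6 + 131 \cdot 11 = 5 \left(\left(-2\right) 3\right) 6 + 1441 = 5 \left(-6\right) 6 + 1441 = \left(-30\right) 6 + 1441 = -180 + 1441 = 1261$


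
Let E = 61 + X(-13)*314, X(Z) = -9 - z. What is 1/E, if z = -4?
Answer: -1/1509 ≈ -0.00066269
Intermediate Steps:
X(Z) = -5 (X(Z) = -9 - 1*(-4) = -9 + 4 = -5)
E = -1509 (E = 61 - 5*314 = 61 - 1570 = -1509)
1/E = 1/(-1509) = -1/1509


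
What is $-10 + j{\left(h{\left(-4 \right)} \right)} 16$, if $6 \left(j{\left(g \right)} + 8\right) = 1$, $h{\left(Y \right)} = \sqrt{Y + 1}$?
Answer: $- \frac{406}{3} \approx -135.33$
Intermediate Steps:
$h{\left(Y \right)} = \sqrt{1 + Y}$
$j{\left(g \right)} = - \frac{47}{6}$ ($j{\left(g \right)} = -8 + \frac{1}{6} \cdot 1 = -8 + \frac{1}{6} = - \frac{47}{6}$)
$-10 + j{\left(h{\left(-4 \right)} \right)} 16 = -10 - \frac{376}{3} = - \frac{406}{3}$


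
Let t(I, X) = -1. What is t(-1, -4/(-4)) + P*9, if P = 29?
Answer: 260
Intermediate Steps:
t(-1, -4/(-4)) + P*9 = -1 + 29*9 = -1 + 261 = 260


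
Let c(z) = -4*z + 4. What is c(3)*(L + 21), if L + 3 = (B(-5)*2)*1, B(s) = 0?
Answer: -144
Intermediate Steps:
c(z) = 4 - 4*z
L = -3 (L = -3 + (0*2)*1 = -3 + 0*1 = -3 + 0 = -3)
c(3)*(L + 21) = (4 - 4*3)*(-3 + 21) = (4 - 12)*18 = -8*18 = -144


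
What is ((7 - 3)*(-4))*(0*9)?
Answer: 0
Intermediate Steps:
((7 - 3)*(-4))*(0*9) = (4*(-4))*0 = -16*0 = 0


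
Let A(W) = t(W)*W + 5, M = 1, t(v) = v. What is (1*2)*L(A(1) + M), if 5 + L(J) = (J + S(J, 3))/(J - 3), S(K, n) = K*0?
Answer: -13/2 ≈ -6.5000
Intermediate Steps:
S(K, n) = 0
A(W) = 5 + W**2 (A(W) = W*W + 5 = W**2 + 5 = 5 + W**2)
L(J) = -5 + J/(-3 + J) (L(J) = -5 + (J + 0)/(J - 3) = -5 + J/(-3 + J))
(1*2)*L(A(1) + M) = (1*2)*((15 - 4*((5 + 1**2) + 1))/(-3 + ((5 + 1**2) + 1))) = 2*((15 - 4*((5 + 1) + 1))/(-3 + ((5 + 1) + 1))) = 2*((15 - 4*(6 + 1))/(-3 + (6 + 1))) = 2*((15 - 4*7)/(-3 + 7)) = 2*((15 - 28)/4) = 2*((1/4)*(-13)) = 2*(-13/4) = -13/2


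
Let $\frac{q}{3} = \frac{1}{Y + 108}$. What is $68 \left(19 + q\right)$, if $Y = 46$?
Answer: $\frac{99586}{77} \approx 1293.3$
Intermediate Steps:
$q = \frac{3}{154}$ ($q = \frac{3}{46 + 108} = \frac{3}{154} \approx 0.019481$)
$68 \left(19 + q\right) = 68 \left(19 + \frac{3}{154}\right) = 68 \cdot \frac{2929}{154} = \frac{99586}{77}$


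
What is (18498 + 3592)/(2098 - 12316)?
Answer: -11045/5109 ≈ -2.1619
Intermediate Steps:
(18498 + 3592)/(2098 - 12316) = 22090/(-10218) = 22090*(-1/10218) = -11045/5109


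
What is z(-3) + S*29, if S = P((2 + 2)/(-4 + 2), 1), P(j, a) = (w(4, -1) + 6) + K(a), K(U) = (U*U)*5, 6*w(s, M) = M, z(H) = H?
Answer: 1867/6 ≈ 311.17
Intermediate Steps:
w(s, M) = M/6
K(U) = 5*U² (K(U) = U²*5 = 5*U²)
P(j, a) = 35/6 + 5*a² (P(j, a) = ((⅙)*(-1) + 6) + 5*a² = (-⅙ + 6) + 5*a² = 35/6 + 5*a²)
S = 65/6 (S = 35/6 + 5*1² = 35/6 + 5*1 = 35/6 + 5 = 65/6 ≈ 10.833)
z(-3) + S*29 = -3 + (65/6)*29 = -3 + 1885/6 = 1867/6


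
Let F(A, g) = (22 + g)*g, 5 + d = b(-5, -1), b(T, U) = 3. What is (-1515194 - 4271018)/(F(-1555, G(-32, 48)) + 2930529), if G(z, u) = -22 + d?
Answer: -5786212/2930577 ≈ -1.9744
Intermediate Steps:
d = -2 (d = -5 + 3 = -2)
G(z, u) = -24 (G(z, u) = -22 - 2 = -24)
F(A, g) = g*(22 + g)
(-1515194 - 4271018)/(F(-1555, G(-32, 48)) + 2930529) = (-1515194 - 4271018)/(-24*(22 - 24) + 2930529) = -5786212/(-24*(-2) + 2930529) = -5786212/(48 + 2930529) = -5786212/2930577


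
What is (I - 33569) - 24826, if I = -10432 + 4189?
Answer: -64638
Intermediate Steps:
I = -6243
(I - 33569) - 24826 = (-6243 - 33569) - 24826 = -39812 - 24826 = -64638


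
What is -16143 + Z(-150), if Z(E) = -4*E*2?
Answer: -14943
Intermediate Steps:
Z(E) = -8*E
-16143 + Z(-150) = -16143 - 8*(-150) = -16143 + 1200 = -14943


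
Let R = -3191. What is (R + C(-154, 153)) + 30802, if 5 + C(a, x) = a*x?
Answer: 4044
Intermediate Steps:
C(a, x) = -5 + a*x
(R + C(-154, 153)) + 30802 = (-3191 + (-5 - 154*153)) + 30802 = (-3191 + (-5 - 23562)) + 30802 = (-3191 - 23567) + 30802 = -26758 + 30802 = 4044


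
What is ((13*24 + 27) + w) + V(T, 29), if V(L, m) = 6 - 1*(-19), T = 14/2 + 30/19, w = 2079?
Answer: 2443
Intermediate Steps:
T = 163/19 (T = 14*(½) + 30*(1/19) = 7 + 30/19 = 163/19 ≈ 8.5789)
V(L, m) = 25 (V(L, m) = 6 + 19 = 25)
((13*24 + 27) + w) + V(T, 29) = ((13*24 + 27) + 2079) + 25 = ((312 + 27) + 2079) + 25 = (339 + 2079) + 25 = 2418 + 25 = 2443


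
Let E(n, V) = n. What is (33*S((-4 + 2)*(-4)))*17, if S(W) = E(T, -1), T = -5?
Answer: -2805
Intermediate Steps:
S(W) = -5
(33*S((-4 + 2)*(-4)))*17 = (33*(-5))*17 = -165*17 = -2805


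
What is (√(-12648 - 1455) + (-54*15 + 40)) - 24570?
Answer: -25340 + 3*I*√1567 ≈ -25340.0 + 118.76*I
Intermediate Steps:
(√(-12648 - 1455) + (-54*15 + 40)) - 24570 = (√(-14103) + (-810 + 40)) - 24570 = (3*I*√1567 - 770) - 24570 = (-770 + 3*I*√1567) - 24570 = -25340 + 3*I*√1567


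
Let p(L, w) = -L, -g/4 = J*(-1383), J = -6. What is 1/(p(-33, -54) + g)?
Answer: -1/33159 ≈ -3.0158e-5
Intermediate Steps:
g = -33192 (g = -(-24)*(-1383) = -4*8298 = -33192)
1/(p(-33, -54) + g) = 1/(-1*(-33) - 33192) = 1/(33 - 33192) = 1/(-33159) = -1/33159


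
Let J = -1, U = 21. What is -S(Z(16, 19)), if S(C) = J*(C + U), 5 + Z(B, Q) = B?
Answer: 32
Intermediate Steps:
Z(B, Q) = -5 + B
S(C) = -21 - C (S(C) = -(C + 21) = -(21 + C) = -21 - C)
-S(Z(16, 19)) = -(-21 - (-5 + 16)) = -(-21 - 1*11) = -(-21 - 11) = -1*(-32) = 32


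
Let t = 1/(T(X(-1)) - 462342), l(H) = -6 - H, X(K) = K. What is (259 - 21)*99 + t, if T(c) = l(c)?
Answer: 10893820013/462347 ≈ 23562.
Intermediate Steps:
T(c) = -6 - c
t = -1/462347 (t = 1/((-6 - 1*(-1)) - 462342) = 1/((-6 + 1) - 462342) = 1/(-5 - 462342) = 1/(-462347) = -1/462347 ≈ -2.1629e-6)
(259 - 21)*99 + t = (259 - 21)*99 - 1/462347 = 238*99 - 1/462347 = 23562 - 1/462347 = 10893820013/462347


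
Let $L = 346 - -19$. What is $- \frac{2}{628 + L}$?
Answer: $- \frac{2}{993} \approx -0.0020141$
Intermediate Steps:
$L = 365$ ($L = 346 + 19 = 365$)
$- \frac{2}{628 + L} = - \frac{2}{628 + 365} = - \frac{2}{993}$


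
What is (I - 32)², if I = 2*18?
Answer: 16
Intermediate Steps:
I = 36
(I - 32)² = (36 - 32)² = 4² = 16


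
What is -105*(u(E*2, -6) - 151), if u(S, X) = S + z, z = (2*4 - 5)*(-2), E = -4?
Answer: 17325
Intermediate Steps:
z = -6 (z = (8 - 5)*(-2) = 3*(-2) = -6)
u(S, X) = -6 + S (u(S, X) = S - 6 = -6 + S)
-105*(u(E*2, -6) - 151) = -105*((-6 - 4*2) - 151) = -105*((-6 - 8) - 151) = -105*(-14 - 151) = -105*(-165) = 17325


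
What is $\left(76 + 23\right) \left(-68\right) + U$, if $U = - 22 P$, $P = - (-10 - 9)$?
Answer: $-7150$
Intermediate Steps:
$P = 19$ ($P = \left(-1\right) \left(-19\right) = 19$)
$U = -418$ ($U = \left(-22\right) 19 = -418$)
$\left(76 + 23\right) \left(-68\right) + U = \left(76 + 23\right) \left(-68\right) - 418 = 99 \left(-68\right) - 418 = -6732 - 418 = -7150$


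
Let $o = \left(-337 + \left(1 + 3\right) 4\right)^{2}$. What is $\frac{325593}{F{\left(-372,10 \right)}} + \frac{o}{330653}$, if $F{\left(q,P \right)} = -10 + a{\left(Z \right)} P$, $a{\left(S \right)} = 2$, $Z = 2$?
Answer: $\frac{107659332639}{3306530} \approx 32560.0$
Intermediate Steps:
$F{\left(q,P \right)} = -10 + 2 P$
$o = 103041$ ($o = \left(-337 + 4 \cdot 4\right)^{2} = \left(-337 + 16\right)^{2} = \left(-321\right)^{2} = 103041$)
$\frac{325593}{F{\left(-372,10 \right)}} + \frac{o}{330653} = \frac{325593}{-10 + 2 \cdot 10} + \frac{103041}{330653} = \frac{325593}{-10 + 20} + 103041 \cdot \frac{1}{330653} = \frac{325593}{10} + \frac{103041}{330653} = \frac{107659332639}{3306530}$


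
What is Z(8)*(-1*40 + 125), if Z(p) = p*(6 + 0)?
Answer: 4080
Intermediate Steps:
Z(p) = 6*p (Z(p) = p*6 = 6*p)
Z(8)*(-1*40 + 125) = (6*8)*(-1*40 + 125) = 48*(-40 + 125) = 48*85 = 4080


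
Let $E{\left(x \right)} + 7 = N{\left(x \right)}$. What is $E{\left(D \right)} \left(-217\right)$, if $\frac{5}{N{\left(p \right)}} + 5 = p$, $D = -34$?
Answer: $\frac{60326}{39} \approx 1546.8$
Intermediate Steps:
$N{\left(p \right)} = \frac{5}{-5 + p}$
$E{\left(x \right)} = -7 + \frac{5}{-5 + x}$
$E{\left(D \right)} \left(-217\right) = \frac{40 - -238}{-5 - 34} \left(-217\right) = \frac{40 + 238}{-39} \left(-217\right) = \left(- \frac{1}{39}\right) 278 \left(-217\right) = \left(- \frac{278}{39}\right) \left(-217\right) = \frac{60326}{39}$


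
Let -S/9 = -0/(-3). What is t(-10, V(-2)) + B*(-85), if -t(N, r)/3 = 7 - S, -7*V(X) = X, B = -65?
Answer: 5504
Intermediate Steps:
S = 0 (S = -(-9)*0/(-3) = -(-9)*0*(-⅓) = -(-9)*0 = -9*0 = 0)
V(X) = -X/7
t(N, r) = -21 (t(N, r) = -3*(7 - 1*0) = -3*(7 + 0) = -3*7 = -21)
t(-10, V(-2)) + B*(-85) = -21 - 65*(-85) = -21 + 5525 = 5504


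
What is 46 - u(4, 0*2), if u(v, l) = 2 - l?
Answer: 44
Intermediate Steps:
46 - u(4, 0*2) = 46 - (2 - 0*2) = 46 - (2 - 1*0) = 46 - (2 + 0) = 46 - 1*2 = 46 - 2 = 44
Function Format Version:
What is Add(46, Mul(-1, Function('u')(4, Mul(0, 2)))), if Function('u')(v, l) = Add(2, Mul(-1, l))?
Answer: 44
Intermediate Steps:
Add(46, Mul(-1, Function('u')(4, Mul(0, 2)))) = Add(46, Mul(-1, Add(2, Mul(-1, Mul(0, 2))))) = Add(46, Mul(-1, Add(2, Mul(-1, 0)))) = Add(46, Mul(-1, Add(2, 0))) = Add(46, Mul(-1, 2)) = Add(46, -2) = 44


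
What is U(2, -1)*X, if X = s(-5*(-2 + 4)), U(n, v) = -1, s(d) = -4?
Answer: 4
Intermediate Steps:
X = -4
U(2, -1)*X = -1*(-4) = 4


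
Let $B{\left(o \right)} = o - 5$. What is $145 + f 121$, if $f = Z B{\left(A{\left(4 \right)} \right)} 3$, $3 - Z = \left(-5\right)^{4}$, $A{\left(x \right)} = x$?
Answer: $225931$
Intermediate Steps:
$Z = -622$ ($Z = 3 - \left(-5\right)^{4} = 3 - 625 = -622$)
$B{\left(o \right)} = -5 + o$
$f = 1866$ ($f = - 622 \left(-5 + 4\right) 3 = \left(-622\right) \left(-1\right) 3 = 622 \cdot 3 = 1866$)
$145 + f 121 = 145 + 1866 \cdot 121 = 145 + 225786 = 225931$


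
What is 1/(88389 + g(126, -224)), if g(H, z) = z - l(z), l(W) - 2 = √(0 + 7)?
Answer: 88163/7772714562 + √7/7772714562 ≈ 1.1343e-5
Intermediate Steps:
l(W) = 2 + √7 (l(W) = 2 + √(0 + 7) = 2 + √7)
g(H, z) = -2 + z - √7 (g(H, z) = z - (2 + √7) = z + (-2 - √7) = -2 + z - √7)
1/(88389 + g(126, -224)) = 1/(88389 + (-2 - 224 - √7)) = 1/(88389 + (-226 - √7)) = 1/(88163 - √7)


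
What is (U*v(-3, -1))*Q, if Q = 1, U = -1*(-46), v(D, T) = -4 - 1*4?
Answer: -368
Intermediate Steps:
v(D, T) = -8 (v(D, T) = -4 - 4 = -8)
U = 46
(U*v(-3, -1))*Q = (46*(-8))*1 = -368*1 = -368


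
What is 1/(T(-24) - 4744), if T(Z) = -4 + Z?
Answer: -1/4772 ≈ -0.00020956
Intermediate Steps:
1/(T(-24) - 4744) = 1/((-4 - 24) - 4744) = 1/(-28 - 4744) = 1/(-4772) = -1/4772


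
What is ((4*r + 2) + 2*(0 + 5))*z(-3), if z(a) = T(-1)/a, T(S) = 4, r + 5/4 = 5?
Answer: -36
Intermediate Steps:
r = 15/4 (r = -5/4 + 5 = 15/4 ≈ 3.7500)
z(a) = 4/a
((4*r + 2) + 2*(0 + 5))*z(-3) = ((4*(15/4) + 2) + 2*(0 + 5))*(4/(-3)) = ((15 + 2) + 2*5)*(4*(-⅓)) = (17 + 10)*(-4/3) = 27*(-4/3) = -36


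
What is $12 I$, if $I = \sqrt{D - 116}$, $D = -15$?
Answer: $12 i \sqrt{131} \approx 137.35 i$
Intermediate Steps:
$I = i \sqrt{131}$ ($I = \sqrt{-15 - 116} = \sqrt{-131} = i \sqrt{131} \approx 11.446 i$)
$12 I = 12 i \sqrt{131}$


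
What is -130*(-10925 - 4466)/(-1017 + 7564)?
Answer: 2000830/6547 ≈ 305.61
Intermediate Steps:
-130*(-10925 - 4466)/(-1017 + 7564) = -(-2000830)/6547 = -130*(-15391/6547) = 2000830/6547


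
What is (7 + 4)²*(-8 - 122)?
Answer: -15730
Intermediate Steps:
(7 + 4)²*(-8 - 122) = 11²*(-130) = 121*(-130) = -15730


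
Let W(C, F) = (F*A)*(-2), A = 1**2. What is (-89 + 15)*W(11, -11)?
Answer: -1628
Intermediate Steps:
A = 1
W(C, F) = -2*F (W(C, F) = (F*1)*(-2) = F*(-2) = -2*F)
(-89 + 15)*W(11, -11) = (-89 + 15)*(-2*(-11)) = -74*22 = -1628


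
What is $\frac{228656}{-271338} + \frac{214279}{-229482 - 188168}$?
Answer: $- \frac{76820106851}{56662157850} \approx -1.3558$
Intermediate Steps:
$\frac{228656}{-271338} + \frac{214279}{-229482 - 188168} = 228656 \left(- \frac{1}{271338}\right) + \frac{214279}{-229482 - 188168} = - \frac{114328}{135669} + \frac{214279}{-417650} = - \frac{114328}{135669} + 214279 \left(- \frac{1}{417650}\right) = - \frac{114328}{135669} - \frac{214279}{417650} = - \frac{76820106851}{56662157850}$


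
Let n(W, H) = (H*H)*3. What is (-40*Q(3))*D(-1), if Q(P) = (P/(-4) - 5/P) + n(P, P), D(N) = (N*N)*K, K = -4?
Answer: 11800/3 ≈ 3933.3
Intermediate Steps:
D(N) = -4*N² (D(N) = (N*N)*(-4) = N²*(-4) = -4*N²)
n(W, H) = 3*H² (n(W, H) = H²*3 = 3*H²)
Q(P) = -5/P + 3*P² - P/4 (Q(P) = (P/(-4) - 5/P) + 3*P² = (P*(-¼) - 5/P) + 3*P² = (-P/4 - 5/P) + 3*P² = (-5/P - P/4) + 3*P² = -5/P + 3*P² - P/4)
(-40*Q(3))*D(-1) = (-40*(-5/3 + 3*3² - ¼*3))*(-4*(-1)²) = (-40*(-5*⅓ + 3*9 - ¾))*(-4*1) = -40*(-5/3 + 27 - ¾)*(-4) = -40*295/12*(-4) = -2950/3*(-4) = 11800/3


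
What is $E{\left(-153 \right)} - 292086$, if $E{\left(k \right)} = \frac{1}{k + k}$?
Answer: $- \frac{89378317}{306} \approx -2.9209 \cdot 10^{5}$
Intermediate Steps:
$E{\left(k \right)} = \frac{1}{2 k}$
$E{\left(-153 \right)} - 292086 = \frac{1}{2 \left(-153\right)} - 292086 = \frac{1}{2} \left(- \frac{1}{153}\right) - 292086 = - \frac{1}{306} - 292086 = - \frac{89378317}{306}$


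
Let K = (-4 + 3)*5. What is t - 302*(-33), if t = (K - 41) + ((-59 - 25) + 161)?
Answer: 9997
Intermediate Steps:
K = -5 (K = -1*5 = -5)
t = 31 (t = (-5 - 41) + ((-59 - 25) + 161) = -46 + (-84 + 161) = -46 + 77 = 31)
t - 302*(-33) = 31 - 302*(-33) = 31 + 9966 = 9997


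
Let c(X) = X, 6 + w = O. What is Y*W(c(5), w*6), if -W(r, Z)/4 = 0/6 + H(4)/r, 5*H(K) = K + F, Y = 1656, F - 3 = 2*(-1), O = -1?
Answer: -6624/5 ≈ -1324.8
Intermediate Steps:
F = 1 (F = 3 + 2*(-1) = 3 - 2 = 1)
w = -7 (w = -6 - 1 = -7)
H(K) = ⅕ + K/5 (H(K) = (K + 1)/5 = (1 + K)/5 = ⅕ + K/5)
W(r, Z) = -4/r (W(r, Z) = -4*(0/6 + (⅕ + (⅕)*4)/r) = -4*(0*(⅙) + (⅕ + ⅘)/r) = -4*(0 + 1/r) = -4/r)
Y*W(c(5), w*6) = 1656*(-4/5) = 1656*(-4*⅕) = 1656*(-⅘) = -6624/5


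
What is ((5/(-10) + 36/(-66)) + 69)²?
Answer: 2235025/484 ≈ 4617.8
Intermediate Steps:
((5/(-10) + 36/(-66)) + 69)² = ((5*(-⅒) + 36*(-1/66)) + 69)² = ((-½ - 6/11) + 69)² = (-23/22 + 69)² = (1495/22)² = 2235025/484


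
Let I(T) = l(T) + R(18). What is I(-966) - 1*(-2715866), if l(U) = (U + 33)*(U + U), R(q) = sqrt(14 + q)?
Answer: 4518422 + 4*sqrt(2) ≈ 4.5184e+6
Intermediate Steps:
l(U) = 2*U*(33 + U) (l(U) = (33 + U)*(2*U) = 2*U*(33 + U))
I(T) = 4*sqrt(2) + 2*T*(33 + T) (I(T) = 2*T*(33 + T) + sqrt(14 + 18) = 2*T*(33 + T) + sqrt(32) = 2*T*(33 + T) + 4*sqrt(2) = 4*sqrt(2) + 2*T*(33 + T))
I(-966) - 1*(-2715866) = (4*sqrt(2) + 2*(-966)*(33 - 966)) - 1*(-2715866) = (4*sqrt(2) + 2*(-966)*(-933)) + 2715866 = (4*sqrt(2) + 1802556) + 2715866 = (1802556 + 4*sqrt(2)) + 2715866 = 4518422 + 4*sqrt(2)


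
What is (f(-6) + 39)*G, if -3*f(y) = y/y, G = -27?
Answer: -1044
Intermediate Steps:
f(y) = -⅓ (f(y) = -y/(3*y) = -⅓*1 = -⅓)
(f(-6) + 39)*G = (-⅓ + 39)*(-27) = (116/3)*(-27) = -1044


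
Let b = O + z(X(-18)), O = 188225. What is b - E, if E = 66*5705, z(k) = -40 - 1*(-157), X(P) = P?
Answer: -188188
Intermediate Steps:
z(k) = 117 (z(k) = -40 + 157 = 117)
E = 376530
b = 188342 (b = 188225 + 117 = 188342)
b - E = 188342 - 1*376530 = 188342 - 376530 = -188188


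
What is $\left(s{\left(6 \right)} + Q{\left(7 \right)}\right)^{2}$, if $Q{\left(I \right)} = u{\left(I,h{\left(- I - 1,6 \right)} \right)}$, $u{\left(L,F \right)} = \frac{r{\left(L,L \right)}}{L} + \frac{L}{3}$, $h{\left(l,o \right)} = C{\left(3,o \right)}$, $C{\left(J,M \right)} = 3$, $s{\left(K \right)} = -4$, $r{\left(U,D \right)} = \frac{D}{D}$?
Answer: $\frac{1024}{441} \approx 2.322$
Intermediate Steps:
$r{\left(U,D \right)} = 1$
$h{\left(l,o \right)} = 3$
$u{\left(L,F \right)} = \frac{1}{L} + \frac{L}{3}$ ($u{\left(L,F \right)} = 1 \frac{1}{L} + \frac{L}{3} = \frac{1}{L} + L \frac{1}{3} = \frac{1}{L} + \frac{L}{3}$)
$Q{\left(I \right)} = \frac{1}{I} + \frac{I}{3}$
$\left(s{\left(6 \right)} + Q{\left(7 \right)}\right)^{2} = \left(-4 + \left(\frac{1}{7} + \frac{1}{3} \cdot 7\right)\right)^{2} = \left(-4 + \left(\frac{1}{7} + \frac{7}{3}\right)\right)^{2} = \left(-4 + \frac{52}{21}\right)^{2} = \left(- \frac{32}{21}\right)^{2} = \frac{1024}{441}$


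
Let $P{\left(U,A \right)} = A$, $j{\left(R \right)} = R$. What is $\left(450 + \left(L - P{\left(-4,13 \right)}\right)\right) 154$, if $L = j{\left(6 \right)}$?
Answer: $68222$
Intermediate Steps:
$L = 6$
$\left(450 + \left(L - P{\left(-4,13 \right)}\right)\right) 154 = \left(450 + \left(6 - 13\right)\right) 154 = \left(450 - 7\right) 154 = 443 \cdot 154 = 68222$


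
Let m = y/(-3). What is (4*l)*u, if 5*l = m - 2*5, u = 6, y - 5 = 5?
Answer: -64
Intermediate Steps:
y = 10 (y = 5 + 5 = 10)
m = -10/3 (m = 10/(-3) = 10*(-⅓) = -10/3 ≈ -3.3333)
l = -8/3 (l = (-10/3 - 2*5)/5 = (-10/3 - 1*10)/5 = (-10/3 - 10)/5 = (⅕)*(-40/3) = -8/3 ≈ -2.6667)
(4*l)*u = (4*(-8/3))*6 = -32/3*6 = -64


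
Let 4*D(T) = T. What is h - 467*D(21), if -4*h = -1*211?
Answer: -2399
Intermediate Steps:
D(T) = T/4
h = 211/4 (h = -(-1)*211/4 = -1/4*(-211) = 211/4 ≈ 52.750)
h - 467*D(21) = 211/4 - 467*21/4 = 211/4 - 9807/4 = -2399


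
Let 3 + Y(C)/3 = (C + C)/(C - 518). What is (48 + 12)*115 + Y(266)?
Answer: 20654/3 ≈ 6884.7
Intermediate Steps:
Y(C) = -9 + 6*C/(-518 + C) (Y(C) = -9 + 3*((C + C)/(C - 518)) = -9 + 3*((2*C)/(-518 + C)) = -9 + 3*(2*C/(-518 + C)) = -9 + 6*C/(-518 + C))
(48 + 12)*115 + Y(266) = (48 + 12)*115 + 3*(1554 - 1*266)/(-518 + 266) = 60*115 + 3*(1554 - 266)/(-252) = 6900 + 3*(-1/252)*1288 = 6900 - 46/3 = 20654/3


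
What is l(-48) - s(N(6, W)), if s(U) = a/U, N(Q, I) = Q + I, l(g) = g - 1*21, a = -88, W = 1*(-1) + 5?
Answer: -301/5 ≈ -60.200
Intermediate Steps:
W = 4 (W = -1 + 5 = 4)
l(g) = -21 + g (l(g) = g - 21 = -21 + g)
N(Q, I) = I + Q
s(U) = -88/U
l(-48) - s(N(6, W)) = (-21 - 48) - (-88)/(4 + 6) = -69 - (-88)/10 = -69 - 1*(-44/5) = -69 + 44/5 = -301/5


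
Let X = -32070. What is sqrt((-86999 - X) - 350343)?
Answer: 2*I*sqrt(101318) ≈ 636.61*I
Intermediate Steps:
sqrt((-86999 - X) - 350343) = sqrt((-86999 - 1*(-32070)) - 350343) = sqrt((-86999 + 32070) - 350343) = sqrt(-54929 - 350343) = sqrt(-405272) = 2*I*sqrt(101318)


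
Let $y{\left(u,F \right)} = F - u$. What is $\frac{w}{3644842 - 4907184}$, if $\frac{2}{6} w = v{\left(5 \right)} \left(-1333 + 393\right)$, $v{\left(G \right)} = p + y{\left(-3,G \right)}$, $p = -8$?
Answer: $0$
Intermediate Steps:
$v{\left(G \right)} = -5 + G$ ($v{\left(G \right)} = -8 + \left(G - -3\right) = -8 + \left(G + 3\right) = -8 + \left(3 + G\right) = -5 + G$)
$w = 0$ ($w = 3 \left(-5 + 5\right) \left(-1333 + 393\right) = 3 \cdot 0 \left(-940\right) = 3 \cdot 0 = 0$)
$\frac{w}{3644842 - 4907184} = \frac{0}{3644842 - 4907184} = \frac{0}{-1262342} = 0 \left(- \frac{1}{1262342}\right) = 0$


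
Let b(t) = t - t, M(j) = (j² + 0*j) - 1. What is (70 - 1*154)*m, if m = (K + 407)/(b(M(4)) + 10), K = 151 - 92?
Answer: -19572/5 ≈ -3914.4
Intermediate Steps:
K = 59
M(j) = -1 + j² (M(j) = (j² + 0) - 1 = j² - 1 = -1 + j²)
b(t) = 0
m = 233/5 (m = (59 + 407)/(0 + 10) = 466/10 = 466*(⅒) = 233/5 ≈ 46.600)
(70 - 1*154)*m = (70 - 1*154)*(233/5) = (70 - 154)*(233/5) = -84*233/5 = -19572/5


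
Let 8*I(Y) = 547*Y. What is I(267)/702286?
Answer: 146049/5618288 ≈ 0.025995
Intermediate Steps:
I(Y) = 547*Y/8 (I(Y) = (547*Y)/8 = 547*Y/8)
I(267)/702286 = ((547/8)*267)/702286 = (146049/8)*(1/702286) = 146049/5618288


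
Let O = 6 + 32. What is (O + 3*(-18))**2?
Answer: 256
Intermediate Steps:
O = 38
(O + 3*(-18))**2 = (38 + 3*(-18))**2 = (38 - 54)**2 = (-16)**2 = 256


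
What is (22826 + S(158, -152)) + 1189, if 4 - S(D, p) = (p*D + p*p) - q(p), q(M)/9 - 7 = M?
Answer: 23626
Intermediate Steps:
q(M) = 63 + 9*M
S(D, p) = 67 - p² + 9*p - D*p (S(D, p) = 4 - ((p*D + p*p) - (63 + 9*p)) = 4 - ((D*p + p²) + (-63 - 9*p)) = 4 - ((p² + D*p) + (-63 - 9*p)) = 4 - (-63 + p² - 9*p + D*p) = 4 + (63 - p² + 9*p - D*p) = 67 - p² + 9*p - D*p)
(22826 + S(158, -152)) + 1189 = (22826 + (67 - 1*(-152)² + 9*(-152) - 1*158*(-152))) + 1189 = (22826 + (67 - 1*23104 - 1368 + 24016)) + 1189 = (22826 + (67 - 23104 - 1368 + 24016)) + 1189 = (22826 - 389) + 1189 = 22437 + 1189 = 23626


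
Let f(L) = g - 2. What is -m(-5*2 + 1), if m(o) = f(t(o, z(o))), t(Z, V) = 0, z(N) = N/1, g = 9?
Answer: -7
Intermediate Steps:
z(N) = N (z(N) = N*1 = N)
f(L) = 7 (f(L) = 9 - 2 = 7)
m(o) = 7
-m(-5*2 + 1) = -1*7 = -7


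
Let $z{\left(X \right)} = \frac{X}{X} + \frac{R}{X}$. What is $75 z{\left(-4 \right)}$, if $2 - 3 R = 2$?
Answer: $75$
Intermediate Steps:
$R = 0$ ($R = \frac{2}{3} - \frac{2}{3} = 0$)
$z{\left(X \right)} = 1$ ($z{\left(X \right)} = \frac{X}{X} + \frac{0}{X} = 1 + 0 = 1$)
$75 z{\left(-4 \right)} = 75 \cdot 1 = 75$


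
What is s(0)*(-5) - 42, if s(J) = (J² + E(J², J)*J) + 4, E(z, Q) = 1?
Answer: -62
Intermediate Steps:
s(J) = 4 + J + J² (s(J) = (J² + 1*J) + 4 = (J² + J) + 4 = (J + J²) + 4 = 4 + J + J²)
s(0)*(-5) - 42 = (4 + 0 + 0²)*(-5) - 42 = (4 + 0 + 0)*(-5) - 42 = 4*(-5) - 42 = -20 - 42 = -62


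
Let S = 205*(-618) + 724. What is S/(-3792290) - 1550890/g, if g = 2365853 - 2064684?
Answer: -265613071993/51914553955 ≈ -5.1163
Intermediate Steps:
g = 301169
S = -125966 (S = -126690 + 724 = -125966)
S/(-3792290) - 1550890/g = -125966/(-3792290) - 1550890/301169 = -125966*(-1/3792290) - 1550890*1/301169 = 62983/1896145 - 140990/27379 = -265613071993/51914553955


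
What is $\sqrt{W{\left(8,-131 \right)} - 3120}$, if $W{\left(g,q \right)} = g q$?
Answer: $2 i \sqrt{1042} \approx 64.56 i$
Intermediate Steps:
$\sqrt{W{\left(8,-131 \right)} - 3120} = \sqrt{8 \left(-131\right) - 3120} = \sqrt{-1048 - 3120} = \sqrt{-4168} = 2 i \sqrt{1042}$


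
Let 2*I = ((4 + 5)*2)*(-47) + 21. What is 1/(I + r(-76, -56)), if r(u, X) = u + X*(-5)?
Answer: -2/417 ≈ -0.0047962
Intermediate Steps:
r(u, X) = u - 5*X
I = -825/2 (I = (((4 + 5)*2)*(-47) + 21)/2 = ((9*2)*(-47) + 21)/2 = (18*(-47) + 21)/2 = (-846 + 21)/2 = (½)*(-825) = -825/2 ≈ -412.50)
1/(I + r(-76, -56)) = 1/(-825/2 + (-76 - 5*(-56))) = 1/(-825/2 + (-76 + 280)) = 1/(-825/2 + 204) = 1/(-417/2) = -2/417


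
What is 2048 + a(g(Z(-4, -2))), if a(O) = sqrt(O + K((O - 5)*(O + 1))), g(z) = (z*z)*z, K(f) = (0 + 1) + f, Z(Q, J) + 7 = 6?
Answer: 2048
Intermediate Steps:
Z(Q, J) = -1 (Z(Q, J) = -7 + 6 = -1)
K(f) = 1 + f
g(z) = z**3 (g(z) = z**2*z = z**3)
a(O) = sqrt(1 + O + (1 + O)*(-5 + O)) (a(O) = sqrt(O + (1 + (O - 5)*(O + 1))) = sqrt(O + (1 + (-5 + O)*(1 + O))) = sqrt(O + (1 + (1 + O)*(-5 + O))) = sqrt(1 + O + (1 + O)*(-5 + O)))
2048 + a(g(Z(-4, -2))) = 2048 + sqrt(-4 + ((-1)**3)**2 - 3*(-1)**3) = 2048 + sqrt(-4 + (-1)**2 - 3*(-1)) = 2048 + sqrt(-4 + 1 + 3) = 2048 + sqrt(0) = 2048 + 0 = 2048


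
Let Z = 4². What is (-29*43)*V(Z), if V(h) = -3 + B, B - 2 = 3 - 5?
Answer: 3741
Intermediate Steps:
B = 0 (B = 2 + (3 - 5) = 2 - 2 = 0)
Z = 16
V(h) = -3 (V(h) = -3 + 0 = -3)
(-29*43)*V(Z) = -29*43*(-3) = -1247*(-3) = 3741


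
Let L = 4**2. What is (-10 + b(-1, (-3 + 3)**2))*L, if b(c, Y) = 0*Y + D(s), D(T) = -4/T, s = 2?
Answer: -192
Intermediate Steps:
L = 16
b(c, Y) = -2 (b(c, Y) = 0*Y - 4/2 = 0 - 4*1/2 = 0 - 2 = -2)
(-10 + b(-1, (-3 + 3)**2))*L = (-10 - 2)*16 = -12*16 = -192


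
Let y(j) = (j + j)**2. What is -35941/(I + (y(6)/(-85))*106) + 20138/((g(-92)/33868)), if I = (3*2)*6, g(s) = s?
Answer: -2080814810329/280692 ≈ -7.4132e+6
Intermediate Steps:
y(j) = 4*j**2 (y(j) = (2*j)**2 = 4*j**2)
I = 36 (I = 6*6 = 36)
-35941/(I + (y(6)/(-85))*106) + 20138/((g(-92)/33868)) = -35941/(36 + ((4*6**2)/(-85))*106) + 20138/((-92/33868)) = -35941/(36 + ((4*36)*(-1/85))*106) + 20138/((-92*1/33868)) = -35941/(36 + (144*(-1/85))*106) + 20138/(-23/8467) = -35941/(36 - 144/85*106) + 20138*(-8467/23) = -35941/(36 - 15264/85) - 170508446/23 = -35941/(-12204/85) - 170508446/23 = -35941*(-85/12204) - 170508446/23 = 3054985/12204 - 170508446/23 = -2080814810329/280692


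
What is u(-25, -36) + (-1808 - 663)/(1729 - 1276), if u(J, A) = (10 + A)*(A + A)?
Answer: 845545/453 ≈ 1866.5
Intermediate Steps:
u(J, A) = 2*A*(10 + A) (u(J, A) = (10 + A)*(2*A) = 2*A*(10 + A))
u(-25, -36) + (-1808 - 663)/(1729 - 1276) = 2*(-36)*(10 - 36) + (-1808 - 663)/(1729 - 1276) = 2*(-36)*(-26) - 2471/453 = 1872 - 2471*1/453 = 1872 - 2471/453 = 845545/453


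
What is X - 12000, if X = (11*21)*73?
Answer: 4863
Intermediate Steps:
X = 16863 (X = 231*73 = 16863)
X - 12000 = 16863 - 12000 = 4863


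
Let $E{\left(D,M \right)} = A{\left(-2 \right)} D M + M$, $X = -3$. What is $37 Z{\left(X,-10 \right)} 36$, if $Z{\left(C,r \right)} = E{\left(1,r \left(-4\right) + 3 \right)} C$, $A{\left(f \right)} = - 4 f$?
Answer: $-1546452$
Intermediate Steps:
$E{\left(D,M \right)} = M + 8 D M$ ($E{\left(D,M \right)} = \left(-4\right) \left(-2\right) D M + M = 8 D M + M = M + 8 D M$)
$Z{\left(C,r \right)} = C \left(27 - 36 r\right)$ ($Z{\left(C,r \right)} = \left(r \left(-4\right) + 3\right) \left(1 + 8 \cdot 1\right) C = \left(- 4 r + 3\right) \left(1 + 8\right) C = \left(3 - 4 r\right) 9 C = \left(27 - 36 r\right) C = C \left(27 - 36 r\right)$)
$37 Z{\left(X,-10 \right)} 36 = 37 \cdot 9 \left(-3\right) \left(3 - -40\right) 36 = 37 \cdot 9 \left(-3\right) \left(3 + 40\right) 36 = 37 \cdot 9 \left(-3\right) 43 \cdot 36 = 37 \left(-1161\right) 36 = \left(-42957\right) 36 = -1546452$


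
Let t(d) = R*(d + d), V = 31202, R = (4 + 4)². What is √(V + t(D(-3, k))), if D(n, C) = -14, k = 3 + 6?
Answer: √29410 ≈ 171.49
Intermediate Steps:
R = 64 (R = 8² = 64)
k = 9
t(d) = 128*d (t(d) = 64*(d + d) = 64*(2*d) = 128*d)
√(V + t(D(-3, k))) = √(31202 + 128*(-14)) = √(31202 - 1792) = √29410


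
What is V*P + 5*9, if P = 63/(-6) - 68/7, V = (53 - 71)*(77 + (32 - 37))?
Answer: 183699/7 ≈ 26243.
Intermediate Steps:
V = -1296 (V = -18*(77 - 5) = -18*72 = -1296)
P = -283/14 (P = 63*(-⅙) - 68*⅐ = -21/2 - 68/7 = -283/14 ≈ -20.214)
V*P + 5*9 = -1296*(-283/14) + 5*9 = 183384/7 + 45 = 183699/7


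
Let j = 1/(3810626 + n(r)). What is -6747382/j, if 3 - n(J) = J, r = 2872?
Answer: -25692391042174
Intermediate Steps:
n(J) = 3 - J
j = 1/3807757 (j = 1/(3810626 + (3 - 1*2872)) = 1/(3810626 + (3 - 2872)) = 1/(3810626 - 2869) = 1/3807757 ≈ 2.6262e-7)
-6747382/j = -6747382/1/3807757 = -6747382*3807757 = -25692391042174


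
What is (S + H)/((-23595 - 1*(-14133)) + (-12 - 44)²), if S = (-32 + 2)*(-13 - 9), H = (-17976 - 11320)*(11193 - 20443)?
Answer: -135494330/3163 ≈ -42837.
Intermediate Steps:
H = 270988000 (H = -29296*(-9250) = 270988000)
S = 660 (S = -30*(-22) = 660)
(S + H)/((-23595 - 1*(-14133)) + (-12 - 44)²) = (660 + 270988000)/((-23595 - 1*(-14133)) + (-12 - 44)²) = 270988660/((-23595 + 14133) + (-56)²) = 270988660/(-9462 + 3136) = 270988660/(-6326) = 270988660*(-1/6326) = -135494330/3163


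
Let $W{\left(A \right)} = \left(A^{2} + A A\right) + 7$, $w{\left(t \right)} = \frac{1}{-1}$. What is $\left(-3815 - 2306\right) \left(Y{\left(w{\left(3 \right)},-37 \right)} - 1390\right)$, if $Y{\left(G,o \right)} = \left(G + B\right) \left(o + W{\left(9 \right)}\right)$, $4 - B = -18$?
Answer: $-8459222$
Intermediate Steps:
$B = 22$ ($B = 4 - -18 = 4 + 18 = 22$)
$w{\left(t \right)} = -1$
$W{\left(A \right)} = 7 + 2 A^{2}$ ($W{\left(A \right)} = \left(A^{2} + A^{2}\right) + 7 = 2 A^{2} + 7 = 7 + 2 A^{2}$)
$Y{\left(G,o \right)} = \left(22 + G\right) \left(169 + o\right)$ ($Y{\left(G,o \right)} = \left(G + 22\right) \left(o + \left(7 + 2 \cdot 9^{2}\right)\right) = \left(22 + G\right) \left(o + \left(7 + 2 \cdot 81\right)\right) = \left(22 + G\right) \left(o + \left(7 + 162\right)\right) = \left(22 + G\right) \left(o + 169\right) = \left(22 + G\right) \left(169 + o\right)$)
$\left(-3815 - 2306\right) \left(Y{\left(w{\left(3 \right)},-37 \right)} - 1390\right) = \left(-3815 - 2306\right) \left(\left(3718 + 22 \left(-37\right) + 169 \left(-1\right) - -37\right) - 1390\right) = - 6121 \left(\left(3718 - 814 - 169 + 37\right) - 1390\right) = - 6121 \left(2772 - 1390\right) = \left(-6121\right) 1382 = -8459222$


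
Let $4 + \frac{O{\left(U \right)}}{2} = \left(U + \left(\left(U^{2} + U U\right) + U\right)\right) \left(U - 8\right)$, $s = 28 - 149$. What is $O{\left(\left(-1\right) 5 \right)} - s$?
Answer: $-927$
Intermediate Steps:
$s = -121$ ($s = 28 - 149 = -121$)
$O{\left(U \right)} = -8 + 2 \left(-8 + U\right) \left(2 U + 2 U^{2}\right)$ ($O{\left(U \right)} = -8 + 2 \left(U + \left(\left(U^{2} + U U\right) + U\right)\right) \left(U - 8\right) = -8 + 2 \left(U + \left(\left(U^{2} + U^{2}\right) + U\right)\right) \left(-8 + U\right) = -8 + 2 \left(U + \left(2 U^{2} + U\right)\right) \left(-8 + U\right) = -8 + 2 \left(U + \left(U + 2 U^{2}\right)\right) \left(-8 + U\right) = -8 + 2 \left(2 U + 2 U^{2}\right) \left(-8 + U\right) = -8 + 2 \left(-8 + U\right) \left(2 U + 2 U^{2}\right)$)
$O{\left(\left(-1\right) 5 \right)} - s = \left(-8 - 32 \left(\left(-1\right) 5\right) - 28 \left(\left(-1\right) 5\right)^{2} + 4 \left(\left(-1\right) 5\right)^{3}\right) - -121 = \left(-8 - -160 - 28 \left(-5\right)^{2} + 4 \left(-5\right)^{3}\right) + 121 = \left(-8 + 160 - 700 + 4 \left(-125\right)\right) + 121 = \left(-8 + 160 - 700 - 500\right) + 121 = -1048 + 121 = -927$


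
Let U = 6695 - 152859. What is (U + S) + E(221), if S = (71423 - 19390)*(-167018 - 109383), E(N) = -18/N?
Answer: -3178448386755/221 ≈ -1.4382e+10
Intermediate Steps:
S = -14381973233 (S = 52033*(-276401) = -14381973233)
U = -146164
(U + S) + E(221) = (-146164 - 14381973233) - 18/221 = -14382119397 - 18*1/221 = -14382119397 - 18/221 = -3178448386755/221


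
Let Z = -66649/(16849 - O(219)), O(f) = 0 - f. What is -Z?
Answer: 66649/17068 ≈ 3.9049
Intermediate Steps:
O(f) = -f
Z = -66649/17068 (Z = -66649/(16849 - (-1)*219) = -66649/(16849 - 1*(-219)) = -66649/(16849 + 219) = -66649/17068 ≈ -3.9049)
-Z = -1*(-66649/17068) = 66649/17068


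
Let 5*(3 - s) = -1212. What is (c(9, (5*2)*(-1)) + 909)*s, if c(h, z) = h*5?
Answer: 1170558/5 ≈ 2.3411e+5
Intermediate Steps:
s = 1227/5 (s = 3 - ⅕*(-1212) = 3 + 1212/5 = 1227/5 ≈ 245.40)
c(h, z) = 5*h
(c(9, (5*2)*(-1)) + 909)*s = (5*9 + 909)*(1227/5) = (45 + 909)*(1227/5) = 954*(1227/5) = 1170558/5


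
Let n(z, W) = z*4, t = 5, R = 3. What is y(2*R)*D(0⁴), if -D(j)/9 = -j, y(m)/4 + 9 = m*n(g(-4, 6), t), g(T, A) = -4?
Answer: 0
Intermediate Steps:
n(z, W) = 4*z
y(m) = -36 - 64*m (y(m) = -36 + 4*(m*(4*(-4))) = -36 + 4*(m*(-16)) = -36 + 4*(-16*m) = -36 - 64*m)
D(j) = 9*j (D(j) = -(-9)*j = 9*j)
y(2*R)*D(0⁴) = (-36 - 128*3)*(9*0⁴) = (-36 - 64*6)*(9*0) = (-36 - 384)*0 = -420*0 = 0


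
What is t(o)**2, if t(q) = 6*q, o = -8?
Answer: 2304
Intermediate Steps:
t(o)**2 = (6*(-8))**2 = (-48)**2 = 2304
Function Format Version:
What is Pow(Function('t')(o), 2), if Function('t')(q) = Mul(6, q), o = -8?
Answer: 2304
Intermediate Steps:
Pow(Function('t')(o), 2) = Pow(Mul(6, -8), 2) = Pow(-48, 2) = 2304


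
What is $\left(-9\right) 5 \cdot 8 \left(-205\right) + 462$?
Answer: $74262$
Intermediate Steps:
$\left(-9\right) 5 \cdot 8 \left(-205\right) + 462 = \left(-45\right) 8 \left(-205\right) + 462 = \left(-360\right) \left(-205\right) + 462 = 73800 + 462 = 74262$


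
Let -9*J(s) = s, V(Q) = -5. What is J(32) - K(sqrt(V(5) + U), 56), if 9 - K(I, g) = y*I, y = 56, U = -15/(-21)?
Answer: -113/9 + 8*I*sqrt(210) ≈ -12.556 + 115.93*I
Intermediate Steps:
U = 5/7 (U = -15*(-1/21) = 5/7 ≈ 0.71429)
J(s) = -s/9
K(I, g) = 9 - 56*I
J(32) - K(sqrt(V(5) + U), 56) = -1/9*32 - (9 - 56*sqrt(-5 + 5/7)) = -32/9 - (9 - 8*I*sqrt(210)) = -32/9 + (-9 + 8*I*sqrt(210)) = -113/9 + 8*I*sqrt(210)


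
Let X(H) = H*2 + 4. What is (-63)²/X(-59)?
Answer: -1323/38 ≈ -34.816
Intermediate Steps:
X(H) = 4 + 2*H (X(H) = 2*H + 4 = 4 + 2*H)
(-63)²/X(-59) = (-63)²/(4 + 2*(-59)) = 3969/(4 - 118) = 3969/(-114) = 3969*(-1/114) = -1323/38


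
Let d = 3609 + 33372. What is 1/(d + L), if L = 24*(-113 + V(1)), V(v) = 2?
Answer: 1/34317 ≈ 2.9140e-5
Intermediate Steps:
d = 36981
L = -2664 (L = 24*(-113 + 2) = 24*(-111) = -2664)
1/(d + L) = 1/(36981 - 2664) = 1/34317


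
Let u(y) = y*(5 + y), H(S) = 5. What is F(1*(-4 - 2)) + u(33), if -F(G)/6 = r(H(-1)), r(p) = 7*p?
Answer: 1044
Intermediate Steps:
F(G) = -210 (F(G) = -42*5 = -6*35 = -210)
F(1*(-4 - 2)) + u(33) = -210 + 33*(5 + 33) = -210 + 33*38 = -210 + 1254 = 1044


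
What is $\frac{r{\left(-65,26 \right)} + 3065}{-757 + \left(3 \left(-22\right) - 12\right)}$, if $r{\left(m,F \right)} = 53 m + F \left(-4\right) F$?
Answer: $\frac{3084}{835} \approx 3.6934$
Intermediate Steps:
$r{\left(m,F \right)} = - 4 F^{2} + 53 m$ ($r{\left(m,F \right)} = 53 m + - 4 F F = 53 m - 4 F^{2} = - 4 F^{2} + 53 m$)
$\frac{r{\left(-65,26 \right)} + 3065}{-757 + \left(3 \left(-22\right) - 12\right)} = \frac{\left(- 4 \cdot 26^{2} + 53 \left(-65\right)\right) + 3065}{-757 + \left(3 \left(-22\right) - 12\right)} = \frac{\left(\left(-4\right) 676 - 3445\right) + 3065}{-757 - 78} = \frac{\left(-2704 - 3445\right) + 3065}{-757 - 78} = \frac{-6149 + 3065}{-835} = \left(-3084\right) \left(- \frac{1}{835}\right) = \frac{3084}{835}$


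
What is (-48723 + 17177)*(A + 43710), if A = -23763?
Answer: -629248062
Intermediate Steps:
(-48723 + 17177)*(A + 43710) = (-48723 + 17177)*(-23763 + 43710) = -31546*19947 = -629248062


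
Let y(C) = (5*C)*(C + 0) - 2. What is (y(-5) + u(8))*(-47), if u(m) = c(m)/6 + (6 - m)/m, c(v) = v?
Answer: -69983/12 ≈ -5831.9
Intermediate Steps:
y(C) = -2 + 5*C² (y(C) = (5*C)*C - 2 = 5*C² - 2 = -2 + 5*C²)
u(m) = m/6 + (6 - m)/m
(y(-5) + u(8))*(-47) = ((-2 + 5*(-5)²) + (-1 + 6/8 + (⅙)*8))*(-47) = ((-2 + 5*25) + (-1 + 6*(⅛) + 4/3))*(-47) = ((-2 + 125) + (-1 + ¾ + 4/3))*(-47) = (123 + 13/12)*(-47) = (1489/12)*(-47) = -69983/12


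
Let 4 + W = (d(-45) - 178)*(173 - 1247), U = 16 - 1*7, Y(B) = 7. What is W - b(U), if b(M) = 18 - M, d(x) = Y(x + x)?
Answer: 183641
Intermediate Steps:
U = 9 (U = 16 - 7 = 9)
d(x) = 7
W = 183650 (W = -4 + (7 - 178)*(173 - 1247) = -4 - 171*(-1074) = -4 + 183654 = 183650)
W - b(U) = 183650 - (18 - 1*9) = 183650 - (18 - 9) = 183650 - 1*9 = 183650 - 9 = 183641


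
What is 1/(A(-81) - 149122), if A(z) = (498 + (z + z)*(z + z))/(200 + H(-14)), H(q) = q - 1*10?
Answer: -88/13109365 ≈ -6.7128e-6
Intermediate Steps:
H(q) = -10 + q (H(q) = q - 10 = -10 + q)
A(z) = 249/88 + z²/44 (A(z) = (498 + (z + z)*(z + z))/(200 + (-10 - 14)) = (498 + (2*z)*(2*z))/(200 - 24) = (498 + 4*z²)/176 = (498 + 4*z²)*(1/176) = 249/88 + z²/44)
1/(A(-81) - 149122) = 1/((249/88 + (1/44)*(-81)²) - 149122) = 1/((249/88 + (1/44)*6561) - 149122) = 1/((249/88 + 6561/44) - 149122) = 1/(13371/88 - 149122) = 1/(-13109365/88) = -88/13109365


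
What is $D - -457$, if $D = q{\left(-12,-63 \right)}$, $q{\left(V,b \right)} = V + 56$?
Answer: $501$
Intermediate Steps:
$q{\left(V,b \right)} = 56 + V$
$D = 44$ ($D = 56 - 12 = 44$)
$D - -457 = 44 - -457 = 44 + 457 = 501$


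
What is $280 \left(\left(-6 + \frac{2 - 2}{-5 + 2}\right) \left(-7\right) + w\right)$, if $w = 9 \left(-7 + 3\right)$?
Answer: $1680$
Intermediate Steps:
$w = -36$ ($w = 9 \left(-4\right) = -36$)
$280 \left(\left(-6 + \frac{2 - 2}{-5 + 2}\right) \left(-7\right) + w\right) = 280 \left(\left(-6 + \frac{2 - 2}{-5 + 2}\right) \left(-7\right) - 36\right) = 280 \left(\left(-6 + \frac{0}{-3}\right) \left(-7\right) - 36\right) = 280 \left(\left(-6 + 0 \left(- \frac{1}{3}\right)\right) \left(-7\right) - 36\right) = 280 \left(\left(-6 + 0\right) \left(-7\right) - 36\right) = 280 \left(\left(-6\right) \left(-7\right) - 36\right) = 280 \left(42 - 36\right) = 280 \cdot 6 = 1680$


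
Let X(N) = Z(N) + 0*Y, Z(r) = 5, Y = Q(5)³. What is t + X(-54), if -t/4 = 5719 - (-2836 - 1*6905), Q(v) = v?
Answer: -61835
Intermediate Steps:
Y = 125 (Y = 5³ = 125)
t = -61840 (t = -4*(5719 - (-2836 - 1*6905)) = -4*(5719 - (-2836 - 6905)) = -4*(5719 - 1*(-9741)) = -4*(5719 + 9741) = -4*15460 = -61840)
X(N) = 5 (X(N) = 5 + 0*125 = 5 + 0 = 5)
t + X(-54) = -61840 + 5 = -61835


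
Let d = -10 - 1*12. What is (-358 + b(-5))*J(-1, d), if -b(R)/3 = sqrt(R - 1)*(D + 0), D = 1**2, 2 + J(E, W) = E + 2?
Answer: 358 + 3*I*sqrt(6) ≈ 358.0 + 7.3485*I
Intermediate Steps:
d = -22 (d = -10 - 12 = -22)
J(E, W) = E (J(E, W) = -2 + (E + 2) = -2 + (2 + E) = E)
D = 1
b(R) = -3*sqrt(-1 + R) (b(R) = -3*sqrt(R - 1)*(1 + 0) = -3*sqrt(-1 + R))
(-358 + b(-5))*J(-1, d) = (-358 - 3*sqrt(-1 - 5))*(-1) = (-358 - 3*I*sqrt(6))*(-1) = 358 + 3*I*sqrt(6)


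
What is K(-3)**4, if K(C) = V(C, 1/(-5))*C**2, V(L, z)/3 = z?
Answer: 531441/625 ≈ 850.31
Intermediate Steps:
V(L, z) = 3*z
K(C) = -3*C**2/5 (K(C) = (3/(-5))*C**2 = (3*(-1/5))*C**2 = -3*C**2/5)
K(-3)**4 = (-3/5*(-3)**2)**4 = (-3/5*9)**4 = (-27/5)**4 = 531441/625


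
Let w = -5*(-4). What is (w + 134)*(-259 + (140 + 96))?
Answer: -3542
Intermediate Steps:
w = 20
(w + 134)*(-259 + (140 + 96)) = (20 + 134)*(-259 + (140 + 96)) = 154*(-259 + 236) = 154*(-23) = -3542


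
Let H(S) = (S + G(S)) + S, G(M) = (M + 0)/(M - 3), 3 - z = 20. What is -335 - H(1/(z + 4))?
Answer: -174133/520 ≈ -334.87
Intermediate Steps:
z = -17 (z = 3 - 1*20 = 3 - 20 = -17)
G(M) = M/(-3 + M)
H(S) = 2*S + S/(-3 + S) (H(S) = (S + S/(-3 + S)) + S = 2*S + S/(-3 + S))
-335 - H(1/(z + 4)) = -335 - (-5 + 2/(-17 + 4))/((-17 + 4)*(-3 + 1/(-17 + 4))) = -335 - (-5 + 2/(-13))/((-13)*(-3 + 1/(-13))) = -335 - (-1)*(-5 + 2*(-1/13))/(13*(-3 - 1/13)) = -335 - (-1)*(-5 - 2/13)/(13*(-40/13)) = -335 - (-1)*(-13)*(-67)/(13*40*13) = -335 - 1*(-67/520) = -335 + 67/520 = -174133/520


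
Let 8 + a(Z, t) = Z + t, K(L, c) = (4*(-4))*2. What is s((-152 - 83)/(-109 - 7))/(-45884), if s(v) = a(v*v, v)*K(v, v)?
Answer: -25163/19294222 ≈ -0.0013042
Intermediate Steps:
K(L, c) = -32 (K(L, c) = -16*2 = -32)
a(Z, t) = -8 + Z + t (a(Z, t) = -8 + (Z + t) = -8 + Z + t)
s(v) = 256 - 32*v - 32*v**2 (s(v) = (-8 + v*v + v)*(-32) = (-8 + v**2 + v)*(-32) = (-8 + v + v**2)*(-32) = 256 - 32*v - 32*v**2)
s((-152 - 83)/(-109 - 7))/(-45884) = (256 - 32*(-152 - 83)/(-109 - 7) - 32*(-152 - 83)**2/(-109 - 7)**2)/(-45884) = (256 - (-7520)/(-116) - 32*(-235/(-116))**2)*(-1/45884) = (256 - (-7520)*(-1)/116 - 32*(-235*(-1/116))**2)*(-1/45884) = (256 - 32*235/116 - 32*(235/116)**2)*(-1/45884) = (256 - 1880/29 - 32*55225/13456)*(-1/45884) = (256 - 1880/29 - 110450/841)*(-1/45884) = (50326/841)*(-1/45884) = -25163/19294222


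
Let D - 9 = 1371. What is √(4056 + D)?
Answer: 6*√151 ≈ 73.729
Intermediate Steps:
D = 1380 (D = 9 + 1371 = 1380)
√(4056 + D) = √(4056 + 1380) = √5436 = 6*√151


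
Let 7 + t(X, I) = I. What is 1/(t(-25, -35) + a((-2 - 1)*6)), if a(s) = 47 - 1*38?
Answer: -1/33 ≈ -0.030303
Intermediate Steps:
t(X, I) = -7 + I
a(s) = 9 (a(s) = 47 - 38 = 9)
1/(t(-25, -35) + a((-2 - 1)*6)) = 1/((-7 - 35) + 9) = 1/(-42 + 9) = 1/(-33) = -1/33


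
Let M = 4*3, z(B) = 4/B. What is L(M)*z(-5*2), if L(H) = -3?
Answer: 6/5 ≈ 1.2000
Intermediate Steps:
M = 12
L(M)*z(-5*2) = -12/((-5*2)) = -12/(-10) = -12*(-1)/10 = -3*(-⅖) = 6/5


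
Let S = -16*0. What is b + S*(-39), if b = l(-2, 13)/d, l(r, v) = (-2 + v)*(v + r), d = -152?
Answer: -121/152 ≈ -0.79605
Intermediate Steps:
l(r, v) = (-2 + v)*(r + v)
b = -121/152 (b = (13² - 2*(-2) - 2*13 - 2*13)/(-152) = (169 + 4 - 26 - 26)*(-1/152) = 121*(-1/152) = -121/152 ≈ -0.79605)
S = 0
b + S*(-39) = -121/152 + 0*(-39) = -121/152 + 0 = -121/152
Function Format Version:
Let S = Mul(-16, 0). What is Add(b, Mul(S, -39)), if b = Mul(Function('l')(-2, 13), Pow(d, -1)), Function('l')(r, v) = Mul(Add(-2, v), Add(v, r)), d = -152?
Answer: Rational(-121, 152) ≈ -0.79605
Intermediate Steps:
Function('l')(r, v) = Mul(Add(-2, v), Add(r, v))
b = Rational(-121, 152) (b = Mul(Add(Pow(13, 2), Mul(-2, -2), Mul(-2, 13), Mul(-2, 13)), Pow(-152, -1)) = Mul(Add(169, 4, -26, -26), Rational(-1, 152)) = Mul(121, Rational(-1, 152)) = Rational(-121, 152) ≈ -0.79605)
S = 0
Add(b, Mul(S, -39)) = Add(Rational(-121, 152), Mul(0, -39)) = Add(Rational(-121, 152), 0) = Rational(-121, 152)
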